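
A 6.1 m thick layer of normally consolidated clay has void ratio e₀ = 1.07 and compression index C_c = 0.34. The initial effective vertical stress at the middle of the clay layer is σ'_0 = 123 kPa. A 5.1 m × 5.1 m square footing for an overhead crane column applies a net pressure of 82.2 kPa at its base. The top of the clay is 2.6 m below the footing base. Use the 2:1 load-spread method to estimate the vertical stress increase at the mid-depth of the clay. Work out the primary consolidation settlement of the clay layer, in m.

Mid-depth of clay below the footing base: z = 2.6 + 6.1/2 = 5.65 m.
Stress increase at mid-clay by the 2:1 spreading method:
Δσ = qBL/((B+z)(L+z)) = 82.2×5.1×5.1/((5.1+5.65)(5.1+5.65)) = 18.501 kPa
Final effective stress: σ'_f = σ'_0 + Δσ = 123 + 18.501 = 141.5 kPa.
Normally consolidated clay, so the full stress increment lies on the virgin compression line:
S_c = C_c·H/(1+e₀)·log₁₀(σ'_f/σ'_0) = 0.34×6.1/(1+1.07)×log₁₀(141.5/123)
    = 1.0019 × 0.060851 = 0.06097 m

S_c ≈ 0.061 m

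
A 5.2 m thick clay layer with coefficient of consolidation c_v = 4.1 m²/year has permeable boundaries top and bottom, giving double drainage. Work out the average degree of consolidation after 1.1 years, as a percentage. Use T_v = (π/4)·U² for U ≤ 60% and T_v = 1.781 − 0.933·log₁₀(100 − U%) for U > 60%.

U ≈ 84.4 %

Drainage path length: H_d = H/2 = 2.6 m (double drainage).
T_v = c_v·t/H_d² = 4.1×1.1/2.6² = 0.66716.
T_v = 0.66716 corresponds to the U > 60% branch:
U = 1 − 10^((1.781 − T_v)/0.933)/100 = 0.8437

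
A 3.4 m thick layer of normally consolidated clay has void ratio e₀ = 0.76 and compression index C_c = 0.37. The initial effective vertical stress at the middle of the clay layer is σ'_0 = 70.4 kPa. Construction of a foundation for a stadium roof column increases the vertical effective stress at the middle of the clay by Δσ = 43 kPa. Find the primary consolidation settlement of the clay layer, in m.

Final effective stress: σ'_f = σ'_0 + Δσ = 70.4 + 43 = 113.4 kPa.
Normally consolidated clay, so the full stress increment lies on the virgin compression line:
S_c = C_c·H/(1+e₀)·log₁₀(σ'_f/σ'_0) = 0.37×3.4/(1+0.76)×log₁₀(113.4/70.4)
    = 0.71477 × 0.20704 = 0.148 m

S_c ≈ 0.148 m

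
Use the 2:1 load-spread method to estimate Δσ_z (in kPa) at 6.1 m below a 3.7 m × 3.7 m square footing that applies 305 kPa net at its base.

Δσ_z ≈ 43.5 kPa

By the 2:1 method the load spreads at 1 horizontal : 2 vertical, so at depth z the loaded area has grown by z in each plan dimension:
Δσ = qBL/((B+z)(L+z)) = 305×3.7×3.7/((3.7+6.1)(3.7+6.1)) = 43.476 kPa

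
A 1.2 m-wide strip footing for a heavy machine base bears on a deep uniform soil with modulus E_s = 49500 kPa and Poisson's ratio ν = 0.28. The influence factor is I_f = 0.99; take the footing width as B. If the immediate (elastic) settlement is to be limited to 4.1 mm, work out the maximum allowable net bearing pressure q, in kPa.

S_e = q·B·(1−ν²)/E_s · I_f  ⇒  q = S_e·E_s / (B·(1−ν²)·I_f).
q = 0.0041 × 49500 / (1.2 × 0.9216 × 0.99) = 185.4 kPa

q ≈ 185 kPa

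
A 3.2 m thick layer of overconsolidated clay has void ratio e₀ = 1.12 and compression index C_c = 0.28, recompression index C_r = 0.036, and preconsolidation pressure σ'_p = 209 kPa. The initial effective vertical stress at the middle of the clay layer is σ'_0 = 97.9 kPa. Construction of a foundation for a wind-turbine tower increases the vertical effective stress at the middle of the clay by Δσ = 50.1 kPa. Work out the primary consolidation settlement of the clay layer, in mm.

S_c ≈ 9.75 mm

Final effective stress: σ'_f = 97.9 + 50.1 = 148 kPa.
σ'_f = 148 ≤ σ'_p = 209 kPa, so the clay remains overconsolidated and only the recompression index applies:
S_c = C_r·H/(1+e₀)·log₁₀(σ'_f/σ'_0) = 0.036×3.2/2.12×log₁₀(148/97.9)
    = 0.054338 × 0.17948 = 0.009753 m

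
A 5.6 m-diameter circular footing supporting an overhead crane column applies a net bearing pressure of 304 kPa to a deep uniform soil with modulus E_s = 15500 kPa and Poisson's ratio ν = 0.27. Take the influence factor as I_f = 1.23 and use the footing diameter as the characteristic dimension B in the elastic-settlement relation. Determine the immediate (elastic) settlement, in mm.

S_e ≈ 125 mm

Immediate (elastic) settlement: S_e = q·B·(1−ν²)/E_s · I_f.
S_e = 304 × 5.6 × (1 − 0.27²) / 15500 × 1.23
    = 304 × 5.6 × 0.9271 / 15500 × 1.23
    = 0.1252 m = 125.2 mm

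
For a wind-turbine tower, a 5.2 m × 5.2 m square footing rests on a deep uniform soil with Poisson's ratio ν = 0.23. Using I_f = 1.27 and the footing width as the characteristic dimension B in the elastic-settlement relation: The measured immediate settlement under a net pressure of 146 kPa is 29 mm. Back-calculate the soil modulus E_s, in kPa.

E_s ≈ 31500 kPa

S_e = q·B·(1−ν²)/E_s · I_f  ⇒  E_s = q·B·(1−ν²)·I_f / S_e.
E_s = 146 × 5.2 × 0.9471 × 1.27 / 0.029 = 31490 kPa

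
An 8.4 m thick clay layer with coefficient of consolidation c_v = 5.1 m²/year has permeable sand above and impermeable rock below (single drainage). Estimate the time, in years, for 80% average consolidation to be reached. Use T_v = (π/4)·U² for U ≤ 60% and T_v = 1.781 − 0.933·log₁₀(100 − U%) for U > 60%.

t ≈ 7.85 years

Drainage path length: H_d = H = 8.4 m (single drainage).
U > 60%: T_v = 1.781 − 0.933·log₁₀(100 − 80) = 0.56714.
t = T_v·H_d²/c_v = 0.56714×8.4²/5.1 = 7.847 years.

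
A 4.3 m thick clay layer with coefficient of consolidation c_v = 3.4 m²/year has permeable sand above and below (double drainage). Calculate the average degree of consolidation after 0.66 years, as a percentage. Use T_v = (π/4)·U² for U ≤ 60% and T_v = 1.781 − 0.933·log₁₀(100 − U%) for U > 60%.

U ≈ 75.5 %

Drainage path length: H_d = H/2 = 2.15 m (double drainage).
T_v = c_v·t/H_d² = 3.4×0.66/2.15² = 0.48545.
T_v = 0.48545 corresponds to the U > 60% branch:
U = 1 − 10^((1.781 − T_v)/0.933)/100 = 0.7553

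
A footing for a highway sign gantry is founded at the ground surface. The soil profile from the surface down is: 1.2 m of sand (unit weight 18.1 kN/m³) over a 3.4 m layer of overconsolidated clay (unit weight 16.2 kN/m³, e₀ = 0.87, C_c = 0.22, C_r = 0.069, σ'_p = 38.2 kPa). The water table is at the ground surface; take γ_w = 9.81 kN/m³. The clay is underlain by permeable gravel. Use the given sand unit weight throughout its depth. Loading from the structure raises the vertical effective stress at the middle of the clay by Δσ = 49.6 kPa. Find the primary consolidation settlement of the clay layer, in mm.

Mid-depth of clay below the ground surface: z = 1.2 + 3.4/2 = 2.9 m.
Total vertical stress at mid-clay: σ_v = 18.1×1.2 + 16.2×1.7 = 49.26 kPa.
Pore pressure: u = 9.81×(2.9 − 0) = 28.449 kPa.
Initial effective stress: σ'_0 = σ_v − u = 49.26 − 28.449 = 20.811 kPa.
Final effective stress: σ'_f = 20.811 + 49.6 = 70.411 kPa.
σ'_f = 70.411 > σ'_p = 38.2 kPa, so the stress path crosses the preconsolidation pressure — recompression up to σ'_p, then virgin compression beyond:
S_c = H/(1+e₀)·[C_r·log₁₀(σ'_p/σ'_0) + C_c·log₁₀(σ'_f/σ'_p)]
    = 3.4/1.87 × [0.069×log₁₀(38.2/20.811) + 0.22×log₁₀(70.411/38.2)]
    = 1.8182 × [0.0182 + 0.058427] = 0.1393 m

S_c ≈ 139 mm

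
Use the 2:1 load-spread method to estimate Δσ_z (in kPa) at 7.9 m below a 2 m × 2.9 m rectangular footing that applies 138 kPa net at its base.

Δσ_z ≈ 7.49 kPa

By the 2:1 method the load spreads at 1 horizontal : 2 vertical, so at depth z the loaded area has grown by z in each plan dimension:
Δσ = qBL/((B+z)(L+z)) = 138×2×2.9/((2+7.9)(2.9+7.9)) = 7.486 kPa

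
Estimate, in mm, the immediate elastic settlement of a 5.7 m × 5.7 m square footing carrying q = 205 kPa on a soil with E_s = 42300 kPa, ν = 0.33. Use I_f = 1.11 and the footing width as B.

Immediate (elastic) settlement: S_e = q·B·(1−ν²)/E_s · I_f.
S_e = 205 × 5.7 × (1 − 0.33²) / 42300 × 1.11
    = 205 × 5.7 × 0.8911 / 42300 × 1.11
    = 0.02732 m = 27.32 mm

S_e ≈ 27.3 mm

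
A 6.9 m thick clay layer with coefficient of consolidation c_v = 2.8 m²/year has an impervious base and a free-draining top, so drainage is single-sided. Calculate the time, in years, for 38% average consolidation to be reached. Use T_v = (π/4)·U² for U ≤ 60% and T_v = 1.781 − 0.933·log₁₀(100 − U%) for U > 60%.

Drainage path length: H_d = H = 6.9 m (single drainage).
U ≤ 60%: T_v = (π/4)·U² = (π/4)×0.38² = 0.11341.
t = T_v·H_d²/c_v = 0.11341×6.9²/2.8 = 1.928 years.

t ≈ 1.93 years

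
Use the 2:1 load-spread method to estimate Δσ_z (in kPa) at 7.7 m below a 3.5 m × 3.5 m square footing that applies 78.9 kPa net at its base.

Δσ_z ≈ 7.71 kPa

By the 2:1 method the load spreads at 1 horizontal : 2 vertical, so at depth z the loaded area has grown by z in each plan dimension:
Δσ = qBL/((B+z)(L+z)) = 78.9×3.5×3.5/((3.5+7.7)(3.5+7.7)) = 7.7051 kPa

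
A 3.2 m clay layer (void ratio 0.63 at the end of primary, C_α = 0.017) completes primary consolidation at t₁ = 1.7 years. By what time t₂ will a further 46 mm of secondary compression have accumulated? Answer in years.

t₂ ≈ 40.6 years

S_s = C_α·H/(1+e_p)·log₁₀(t₂/t₁) ⇒ log₁₀(t₂/t₁) = S_s·(1+e_p)/(C_α·H).
log₁₀(t₂/t₁) = 0.046 × (1+0.63) / (0.017×3.2) = 1.378
t₂ = t₁ × 10^1.378 = 1.7 × 23.9 = 40.62 years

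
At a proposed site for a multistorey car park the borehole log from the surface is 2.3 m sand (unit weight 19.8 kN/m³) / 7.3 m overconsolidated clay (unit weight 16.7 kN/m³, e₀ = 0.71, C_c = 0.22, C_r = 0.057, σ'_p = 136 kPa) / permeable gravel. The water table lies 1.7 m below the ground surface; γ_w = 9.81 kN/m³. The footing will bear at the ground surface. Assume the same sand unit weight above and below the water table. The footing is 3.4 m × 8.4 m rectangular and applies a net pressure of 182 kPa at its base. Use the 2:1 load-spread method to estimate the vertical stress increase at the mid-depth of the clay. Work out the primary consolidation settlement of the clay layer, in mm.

S_c ≈ 49.5 mm

Mid-depth of clay below the ground surface: z = 2.3 + 7.3/2 = 5.95 m.
Total vertical stress at mid-clay: σ_v = 19.8×2.3 + 16.7×3.65 = 106.5 kPa.
Pore pressure: u = 9.81×(5.95 − 1.7) = 41.693 kPa.
Initial effective stress: σ'_0 = σ_v − u = 106.5 − 41.693 = 64.807 kPa.
Stress increase at mid-clay by the 2:1 spreading method:
Δσ = qBL/((B+z)(L+z)) = 182×3.4×8.4/((3.4+5.95)(8.4+5.95)) = 38.741 kPa
Final effective stress: σ'_f = 64.807 + 38.741 = 103.55 kPa.
σ'_f = 103.55 ≤ σ'_p = 136 kPa, so the clay remains overconsolidated and only the recompression index applies:
S_c = C_r·H/(1+e₀)·log₁₀(σ'_f/σ'_0) = 0.057×7.3/1.71×log₁₀(103.55/64.807)
    = 0.24333 × 0.20353 = 0.04953 m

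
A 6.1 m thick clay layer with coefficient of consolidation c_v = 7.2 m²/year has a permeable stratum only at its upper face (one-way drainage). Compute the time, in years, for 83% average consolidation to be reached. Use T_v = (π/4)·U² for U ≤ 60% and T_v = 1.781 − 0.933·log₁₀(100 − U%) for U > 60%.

Drainage path length: H_d = H = 6.1 m (single drainage).
U > 60%: T_v = 1.781 − 0.933·log₁₀(100 − 83) = 0.63299.
t = T_v·H_d²/c_v = 0.63299×6.1²/7.2 = 3.271 years.

t ≈ 3.27 years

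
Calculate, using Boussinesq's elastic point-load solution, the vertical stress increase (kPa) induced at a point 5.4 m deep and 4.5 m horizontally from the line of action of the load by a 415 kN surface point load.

Boussinesq vertical stress below a point load on an elastic half-space:
Δσ_z = 3P/(2πz²) · [1 + (r/z)²]^(−5/2)
r/z = 4.5/5.4 = 0.83333; [1+(r/z)²]^(−5/2) = 0.26757.
Δσ_z = 3×415/(2π×5.4²) × 0.26757 = 6.7952 × 0.26757 = 1.818 kPa

Δσ_z ≈ 1.82 kPa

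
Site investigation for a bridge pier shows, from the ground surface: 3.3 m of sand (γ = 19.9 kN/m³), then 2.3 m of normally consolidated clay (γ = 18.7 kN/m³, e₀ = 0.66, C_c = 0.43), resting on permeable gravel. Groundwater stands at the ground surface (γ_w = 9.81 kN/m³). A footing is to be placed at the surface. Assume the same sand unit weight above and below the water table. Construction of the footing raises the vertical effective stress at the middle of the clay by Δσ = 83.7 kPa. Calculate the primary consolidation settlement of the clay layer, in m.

S_c ≈ 0.278 m

Mid-depth of clay below the ground surface: z = 3.3 + 2.3/2 = 4.45 m.
Total vertical stress at mid-clay: σ_v = 19.9×3.3 + 18.7×1.15 = 87.175 kPa.
Pore pressure: u = 9.81×(4.45 − 0) = 43.655 kPa.
Initial effective stress: σ'_0 = σ_v − u = 87.175 − 43.655 = 43.52 kPa.
Final effective stress: σ'_f = σ'_0 + Δσ = 43.52 + 83.7 = 127.22 kPa.
Normally consolidated clay, so the full stress increment lies on the virgin compression line:
S_c = C_c·H/(1+e₀)·log₁₀(σ'_f/σ'_0) = 0.43×2.3/(1+0.66)×log₁₀(127.22/43.52)
    = 0.59578 × 0.46587 = 0.2776 m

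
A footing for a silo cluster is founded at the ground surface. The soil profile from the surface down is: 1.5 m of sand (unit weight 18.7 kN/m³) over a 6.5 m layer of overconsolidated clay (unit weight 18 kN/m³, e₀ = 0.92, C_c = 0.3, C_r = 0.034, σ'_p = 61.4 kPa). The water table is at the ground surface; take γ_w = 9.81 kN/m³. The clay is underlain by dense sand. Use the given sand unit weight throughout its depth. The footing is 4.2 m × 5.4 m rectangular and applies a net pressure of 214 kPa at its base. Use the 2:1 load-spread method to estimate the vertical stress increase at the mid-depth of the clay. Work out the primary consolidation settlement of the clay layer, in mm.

Mid-depth of clay below the ground surface: z = 1.5 + 6.5/2 = 4.75 m.
Total vertical stress at mid-clay: σ_v = 18.7×1.5 + 18×3.25 = 86.55 kPa.
Pore pressure: u = 9.81×(4.75 − 0) = 46.598 kPa.
Initial effective stress: σ'_0 = σ_v − u = 86.55 − 46.598 = 39.952 kPa.
Stress increase at mid-clay by the 2:1 spreading method:
Δσ = qBL/((B+z)(L+z)) = 214×4.2×5.4/((4.2+4.75)(5.4+4.75)) = 53.428 kPa
Final effective stress: σ'_f = 39.952 + 53.428 = 93.38 kPa.
σ'_f = 93.38 > σ'_p = 61.4 kPa, so the stress path crosses the preconsolidation pressure — recompression up to σ'_p, then virgin compression beyond:
S_c = H/(1+e₀)·[C_r·log₁₀(σ'_p/σ'_0) + C_c·log₁₀(σ'_f/σ'_p)]
    = 6.5/1.92 × [0.034×log₁₀(61.4/39.952) + 0.3×log₁₀(93.38/61.4)]
    = 3.3854 × [0.0063454 + 0.054626] = 0.2064 m

S_c ≈ 206 mm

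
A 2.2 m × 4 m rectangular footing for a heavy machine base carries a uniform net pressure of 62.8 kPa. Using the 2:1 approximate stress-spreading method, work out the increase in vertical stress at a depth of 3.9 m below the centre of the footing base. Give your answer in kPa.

By the 2:1 method the load spreads at 1 horizontal : 2 vertical, so at depth z the loaded area has grown by z in each plan dimension:
Δσ = qBL/((B+z)(L+z)) = 62.8×2.2×4/((2.2+3.9)(4+3.9)) = 11.468 kPa

Δσ_z ≈ 11.5 kPa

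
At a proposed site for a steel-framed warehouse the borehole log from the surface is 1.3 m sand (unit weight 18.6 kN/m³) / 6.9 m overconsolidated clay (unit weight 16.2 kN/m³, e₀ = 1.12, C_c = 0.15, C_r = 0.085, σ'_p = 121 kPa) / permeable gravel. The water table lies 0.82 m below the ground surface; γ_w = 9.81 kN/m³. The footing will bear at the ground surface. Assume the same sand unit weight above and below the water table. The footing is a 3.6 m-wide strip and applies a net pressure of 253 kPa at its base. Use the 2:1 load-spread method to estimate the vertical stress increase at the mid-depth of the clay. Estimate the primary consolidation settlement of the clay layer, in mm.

Mid-depth of clay below the ground surface: z = 1.3 + 6.9/2 = 4.75 m.
Total vertical stress at mid-clay: σ_v = 18.6×1.3 + 16.2×3.45 = 80.07 kPa.
Pore pressure: u = 9.81×(4.75 − 0.82) = 38.553 kPa.
Initial effective stress: σ'_0 = σ_v − u = 80.07 − 38.553 = 41.517 kPa.
Stress increase at mid-clay by the 2:1 spreading method:
Δσ = qB/(B+z) = 253×3.6/(3.6+4.75) = 109.08 kPa
Final effective stress: σ'_f = 41.517 + 109.08 = 150.6 kPa.
σ'_f = 150.6 > σ'_p = 121 kPa, so the stress path crosses the preconsolidation pressure — recompression up to σ'_p, then virgin compression beyond:
S_c = H/(1+e₀)·[C_r·log₁₀(σ'_p/σ'_0) + C_c·log₁₀(σ'_f/σ'_p)]
    = 6.9/2.12 × [0.085×log₁₀(121/41.517) + 0.15×log₁₀(150.6/121)]
    = 3.2547 × [0.039488 + 0.014256] = 0.1749 m

S_c ≈ 175 mm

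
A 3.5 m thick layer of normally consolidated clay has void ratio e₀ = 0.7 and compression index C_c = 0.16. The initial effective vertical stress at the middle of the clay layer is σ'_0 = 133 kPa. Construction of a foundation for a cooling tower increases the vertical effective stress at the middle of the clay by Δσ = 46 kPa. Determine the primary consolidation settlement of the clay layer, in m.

S_c ≈ 0.0425 m

Final effective stress: σ'_f = σ'_0 + Δσ = 133 + 46 = 179 kPa.
Normally consolidated clay, so the full stress increment lies on the virgin compression line:
S_c = C_c·H/(1+e₀)·log₁₀(σ'_f/σ'_0) = 0.16×3.5/(1+0.7)×log₁₀(179/133)
    = 0.32941 × 0.129 = 0.04249 m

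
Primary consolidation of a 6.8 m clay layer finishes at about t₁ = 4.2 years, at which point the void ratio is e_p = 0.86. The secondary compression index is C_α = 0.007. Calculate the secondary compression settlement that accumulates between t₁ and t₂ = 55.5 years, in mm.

Secondary compression: S_s = C_α·H/(1+e_p)·log₁₀(t₂/t₁)
S_s = 0.007×6.8/(1+0.86)×log₁₀(55.5/4.2)
    = 0.02559 × 1.121 = 0.02869 m

S_s ≈ 28.7 mm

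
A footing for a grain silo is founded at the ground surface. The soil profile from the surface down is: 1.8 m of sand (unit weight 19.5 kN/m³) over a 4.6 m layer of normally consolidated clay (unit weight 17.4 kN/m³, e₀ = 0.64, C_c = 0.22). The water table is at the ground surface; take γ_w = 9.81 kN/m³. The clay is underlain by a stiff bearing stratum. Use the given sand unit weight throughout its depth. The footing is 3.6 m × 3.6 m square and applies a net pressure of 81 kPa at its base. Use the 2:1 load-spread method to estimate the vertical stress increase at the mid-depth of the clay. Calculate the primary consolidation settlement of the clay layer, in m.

S_c ≈ 0.11 m

Mid-depth of clay below the ground surface: z = 1.8 + 4.6/2 = 4.1 m.
Total vertical stress at mid-clay: σ_v = 19.5×1.8 + 17.4×2.3 = 75.12 kPa.
Pore pressure: u = 9.81×(4.1 − 0) = 40.221 kPa.
Initial effective stress: σ'_0 = σ_v − u = 75.12 − 40.221 = 34.899 kPa.
Stress increase at mid-clay by the 2:1 spreading method:
Δσ = qBL/((B+z)(L+z)) = 81×3.6×3.6/((3.6+4.1)(3.6+4.1)) = 17.706 kPa
Final effective stress: σ'_f = σ'_0 + Δσ = 34.899 + 17.706 = 52.605 kPa.
Normally consolidated clay, so the full stress increment lies on the virgin compression line:
S_c = C_c·H/(1+e₀)·log₁₀(σ'_f/σ'_0) = 0.22×4.6/(1+0.64)×log₁₀(52.605/34.899)
    = 0.61707 × 0.17821 = 0.11 m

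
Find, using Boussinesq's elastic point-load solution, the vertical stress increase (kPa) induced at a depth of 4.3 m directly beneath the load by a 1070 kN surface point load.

Δσ_z ≈ 27.6 kPa

Boussinesq vertical stress below a point load on an elastic half-space:
Δσ_z = 3P/(2πz²) · [1 + (r/z)²]^(−5/2)
r/z = 0/4.3 = 0; [1+(r/z)²]^(−5/2) = 1.
Δσ_z = 3×1070/(2π×4.3²) × 1 = 27.63 × 1 = 27.63 kPa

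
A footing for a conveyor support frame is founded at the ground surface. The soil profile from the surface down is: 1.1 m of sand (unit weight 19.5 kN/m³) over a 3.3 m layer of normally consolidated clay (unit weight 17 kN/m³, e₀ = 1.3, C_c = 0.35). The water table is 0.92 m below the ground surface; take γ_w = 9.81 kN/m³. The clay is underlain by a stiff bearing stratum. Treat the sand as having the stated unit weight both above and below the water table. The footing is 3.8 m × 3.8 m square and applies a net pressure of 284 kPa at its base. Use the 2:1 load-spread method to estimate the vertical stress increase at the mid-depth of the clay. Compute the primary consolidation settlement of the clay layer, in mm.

S_c ≈ 304 mm

Mid-depth of clay below the ground surface: z = 1.1 + 3.3/2 = 2.75 m.
Total vertical stress at mid-clay: σ_v = 19.5×1.1 + 17×1.65 = 49.5 kPa.
Pore pressure: u = 9.81×(2.75 − 0.92) = 17.952 kPa.
Initial effective stress: σ'_0 = σ_v − u = 49.5 − 17.952 = 31.548 kPa.
Stress increase at mid-clay by the 2:1 spreading method:
Δσ = qBL/((B+z)(L+z)) = 284×3.8×3.8/((3.8+2.75)(3.8+2.75)) = 95.588 kPa
Final effective stress: σ'_f = σ'_0 + Δσ = 31.548 + 95.588 = 127.14 kPa.
Normally consolidated clay, so the full stress increment lies on the virgin compression line:
S_c = C_c·H/(1+e₀)·log₁₀(σ'_f/σ'_0) = 0.35×3.3/(1+1.3)×log₁₀(127.14/31.548)
    = 0.50217 × 0.60531 = 0.304 m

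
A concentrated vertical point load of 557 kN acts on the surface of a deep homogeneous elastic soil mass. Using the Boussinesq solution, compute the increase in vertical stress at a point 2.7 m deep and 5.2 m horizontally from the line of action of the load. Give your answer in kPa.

Δσ_z ≈ 0.758 kPa

Boussinesq vertical stress below a point load on an elastic half-space:
Δσ_z = 3P/(2πz²) · [1 + (r/z)²]^(−5/2)
r/z = 5.2/2.7 = 1.9259; [1+(r/z)²]^(−5/2) = 0.020779.
Δσ_z = 3×557/(2π×2.7²) × 0.020779 = 36.481 × 0.020779 = 0.758 kPa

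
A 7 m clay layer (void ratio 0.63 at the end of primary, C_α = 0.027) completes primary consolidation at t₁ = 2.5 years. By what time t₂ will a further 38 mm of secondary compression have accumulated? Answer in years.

t₂ ≈ 5.32 years

S_s = C_α·H/(1+e_p)·log₁₀(t₂/t₁) ⇒ log₁₀(t₂/t₁) = S_s·(1+e_p)/(C_α·H).
log₁₀(t₂/t₁) = 0.038 × (1+0.63) / (0.027×7) = 0.3277
t₂ = t₁ × 10^0.3277 = 2.5 × 2.127 = 5.317 years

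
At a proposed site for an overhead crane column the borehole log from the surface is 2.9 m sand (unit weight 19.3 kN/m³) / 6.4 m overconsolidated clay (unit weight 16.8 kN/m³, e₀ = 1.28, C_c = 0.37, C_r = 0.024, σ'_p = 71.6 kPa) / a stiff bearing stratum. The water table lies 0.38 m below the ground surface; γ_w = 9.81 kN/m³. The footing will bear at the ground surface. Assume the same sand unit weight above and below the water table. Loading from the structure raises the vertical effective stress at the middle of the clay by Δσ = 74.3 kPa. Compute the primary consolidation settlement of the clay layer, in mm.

S_c ≈ 270 mm

Mid-depth of clay below the ground surface: z = 2.9 + 6.4/2 = 6.1 m.
Total vertical stress at mid-clay: σ_v = 19.3×2.9 + 16.8×3.2 = 109.73 kPa.
Pore pressure: u = 9.81×(6.1 − 0.38) = 56.113 kPa.
Initial effective stress: σ'_0 = σ_v − u = 109.73 − 56.113 = 53.617 kPa.
Final effective stress: σ'_f = 53.617 + 74.3 = 127.92 kPa.
σ'_f = 127.92 > σ'_p = 71.6 kPa, so the stress path crosses the preconsolidation pressure — recompression up to σ'_p, then virgin compression beyond:
S_c = H/(1+e₀)·[C_r·log₁₀(σ'_p/σ'_0) + C_c·log₁₀(σ'_f/σ'_p)]
    = 6.4/2.28 × [0.024×log₁₀(71.6/53.617) + 0.37×log₁₀(127.92/71.6)]
    = 2.807 × [0.0030147 + 0.093249] = 0.2702 m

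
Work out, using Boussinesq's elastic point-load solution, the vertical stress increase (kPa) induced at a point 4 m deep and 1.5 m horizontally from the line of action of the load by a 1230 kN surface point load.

Δσ_z ≈ 26.4 kPa

Boussinesq vertical stress below a point load on an elastic half-space:
Δσ_z = 3P/(2πz²) · [1 + (r/z)²]^(−5/2)
r/z = 1.5/4 = 0.375; [1+(r/z)²]^(−5/2) = 0.71969.
Δσ_z = 3×1230/(2π×4²) × 0.71969 = 36.705 × 0.71969 = 26.42 kPa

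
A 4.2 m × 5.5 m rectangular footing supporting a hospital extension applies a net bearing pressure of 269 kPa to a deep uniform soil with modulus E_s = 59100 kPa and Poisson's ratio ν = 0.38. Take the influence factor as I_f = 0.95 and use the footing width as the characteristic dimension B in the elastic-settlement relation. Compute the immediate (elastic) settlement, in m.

Immediate (elastic) settlement: S_e = q·B·(1−ν²)/E_s · I_f.
S_e = 269 × 4.2 × (1 − 0.38²) / 59100 × 0.95
    = 269 × 4.2 × 0.8556 / 59100 × 0.95
    = 0.01554 m

S_e ≈ 0.0155 m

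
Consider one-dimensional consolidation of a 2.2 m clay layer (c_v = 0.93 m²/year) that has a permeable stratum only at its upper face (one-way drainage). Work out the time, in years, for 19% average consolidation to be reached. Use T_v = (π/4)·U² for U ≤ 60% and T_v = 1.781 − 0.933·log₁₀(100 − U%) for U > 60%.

t ≈ 0.148 years

Drainage path length: H_d = H = 2.2 m (single drainage).
U ≤ 60%: T_v = (π/4)·U² = (π/4)×0.19² = 0.028353.
t = T_v·H_d²/c_v = 0.028353×2.2²/0.93 = 0.1476 years.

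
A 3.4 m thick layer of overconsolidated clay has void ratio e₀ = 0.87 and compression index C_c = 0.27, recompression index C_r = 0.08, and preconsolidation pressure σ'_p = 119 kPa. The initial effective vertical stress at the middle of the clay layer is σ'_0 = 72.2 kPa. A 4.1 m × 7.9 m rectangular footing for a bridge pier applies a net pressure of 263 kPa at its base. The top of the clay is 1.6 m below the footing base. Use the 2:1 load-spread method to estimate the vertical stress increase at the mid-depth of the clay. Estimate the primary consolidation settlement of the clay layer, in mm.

Mid-depth of clay below the footing base: z = 1.6 + 3.4/2 = 3.3 m.
Stress increase at mid-clay by the 2:1 spreading method:
Δσ = qBL/((B+z)(L+z)) = 263×4.1×7.9/((4.1+3.3)(7.9+3.3)) = 102.78 kPa
Final effective stress: σ'_f = 72.2 + 102.78 = 174.98 kPa.
σ'_f = 174.98 > σ'_p = 119 kPa, so the stress path crosses the preconsolidation pressure — recompression up to σ'_p, then virgin compression beyond:
S_c = H/(1+e₀)·[C_r·log₁₀(σ'_p/σ'_0) + C_c·log₁₀(σ'_f/σ'_p)]
    = 3.4/1.87 × [0.08×log₁₀(119/72.2) + 0.27×log₁₀(174.98/119)]
    = 1.8182 × [0.017361 + 0.045209] = 0.1138 m

S_c ≈ 114 mm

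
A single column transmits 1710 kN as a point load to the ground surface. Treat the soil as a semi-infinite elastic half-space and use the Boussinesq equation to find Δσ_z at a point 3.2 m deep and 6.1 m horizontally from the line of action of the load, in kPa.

Boussinesq vertical stress below a point load on an elastic half-space:
Δσ_z = 3P/(2πz²) · [1 + (r/z)²]^(−5/2)
r/z = 6.1/3.2 = 1.9062; [1+(r/z)²]^(−5/2) = 0.021635.
Δσ_z = 3×1710/(2π×3.2²) × 0.021635 = 79.733 × 0.021635 = 1.725 kPa

Δσ_z ≈ 1.73 kPa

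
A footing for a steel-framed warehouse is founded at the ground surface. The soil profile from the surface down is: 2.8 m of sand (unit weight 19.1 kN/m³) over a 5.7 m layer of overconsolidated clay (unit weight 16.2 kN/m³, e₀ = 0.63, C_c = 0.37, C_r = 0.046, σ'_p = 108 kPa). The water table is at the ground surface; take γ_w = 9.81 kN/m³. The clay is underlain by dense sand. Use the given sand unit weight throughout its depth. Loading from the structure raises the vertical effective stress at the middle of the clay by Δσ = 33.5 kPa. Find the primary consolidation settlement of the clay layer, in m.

Mid-depth of clay below the ground surface: z = 2.8 + 5.7/2 = 5.65 m.
Total vertical stress at mid-clay: σ_v = 19.1×2.8 + 16.2×2.85 = 99.65 kPa.
Pore pressure: u = 9.81×(5.65 − 0) = 55.427 kPa.
Initial effective stress: σ'_0 = σ_v − u = 99.65 − 55.427 = 44.223 kPa.
Final effective stress: σ'_f = 44.223 + 33.5 = 77.723 kPa.
σ'_f = 77.723 ≤ σ'_p = 108 kPa, so the clay remains overconsolidated and only the recompression index applies:
S_c = C_r·H/(1+e₀)·log₁₀(σ'_f/σ'_0) = 0.046×5.7/1.63×log₁₀(77.723/44.223)
    = 0.16086 × 0.2449 = 0.03939 m

S_c ≈ 0.0394 m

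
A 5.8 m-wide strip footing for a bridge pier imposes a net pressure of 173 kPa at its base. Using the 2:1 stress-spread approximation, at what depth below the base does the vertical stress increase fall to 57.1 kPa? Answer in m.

z ≈ 11.8 m

2:1 spreading — at depth z the loaded area has grown by z in each plan dimension:
qB/(B+z) = Δσ_z ⇒ z = qB/Δσ_z − B = 173×5.8/57.1 − 5.8 = 11.77 m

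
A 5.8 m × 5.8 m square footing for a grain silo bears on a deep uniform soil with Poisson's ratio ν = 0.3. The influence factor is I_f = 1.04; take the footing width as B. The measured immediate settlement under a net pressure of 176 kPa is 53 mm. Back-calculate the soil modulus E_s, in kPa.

E_s ≈ 18200 kPa

S_e = q·B·(1−ν²)/E_s · I_f  ⇒  E_s = q·B·(1−ν²)·I_f / S_e.
E_s = 176 × 5.8 × 0.91 × 1.04 / 0.053 = 18230 kPa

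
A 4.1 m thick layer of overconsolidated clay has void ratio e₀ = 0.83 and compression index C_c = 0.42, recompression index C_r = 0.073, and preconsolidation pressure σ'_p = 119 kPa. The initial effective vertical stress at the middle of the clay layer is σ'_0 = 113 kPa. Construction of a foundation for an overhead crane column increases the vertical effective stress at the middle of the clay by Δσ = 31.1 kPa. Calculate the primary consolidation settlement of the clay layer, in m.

S_c ≈ 0.0819 m

Final effective stress: σ'_f = 113 + 31.1 = 144.1 kPa.
σ'_f = 144.1 > σ'_p = 119 kPa, so the stress path crosses the preconsolidation pressure — recompression up to σ'_p, then virgin compression beyond:
S_c = H/(1+e₀)·[C_r·log₁₀(σ'_p/σ'_0) + C_c·log₁₀(σ'_f/σ'_p)]
    = 4.1/1.83 × [0.073×log₁₀(119/113) + 0.42×log₁₀(144.1/119)]
    = 2.2404 × [0.0016402 + 0.034909] = 0.08188 m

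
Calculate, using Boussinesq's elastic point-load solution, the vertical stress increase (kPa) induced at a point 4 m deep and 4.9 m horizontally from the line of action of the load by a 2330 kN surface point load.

Δσ_z ≈ 7.03 kPa

Boussinesq vertical stress below a point load on an elastic half-space:
Δσ_z = 3P/(2πz²) · [1 + (r/z)²]^(−5/2)
r/z = 4.9/4 = 1.225; [1+(r/z)²]^(−5/2) = 0.10113.
Δσ_z = 3×2330/(2π×4²) × 0.10113 = 69.531 × 0.10113 = 7.032 kPa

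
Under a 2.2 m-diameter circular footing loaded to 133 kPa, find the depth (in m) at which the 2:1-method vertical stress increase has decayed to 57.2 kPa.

2:1 spreading — at depth z the loaded area has grown by z in each plan dimension:
qD²/(D+z)² = Δσ_z ⇒ z = D(√(q/Δσ_z) − 1) = 2.2×(√(133/57.2) − 1) = 1.155 m

z ≈ 1.15 m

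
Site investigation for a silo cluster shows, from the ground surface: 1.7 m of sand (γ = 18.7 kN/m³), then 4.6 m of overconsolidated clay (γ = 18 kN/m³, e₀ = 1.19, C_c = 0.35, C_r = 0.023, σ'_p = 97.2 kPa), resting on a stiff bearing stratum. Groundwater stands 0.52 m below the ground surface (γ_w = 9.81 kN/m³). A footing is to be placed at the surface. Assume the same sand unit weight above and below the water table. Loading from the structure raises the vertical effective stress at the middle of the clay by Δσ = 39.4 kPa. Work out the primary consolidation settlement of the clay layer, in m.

S_c ≈ 0.0146 m

Mid-depth of clay below the ground surface: z = 1.7 + 4.6/2 = 4 m.
Total vertical stress at mid-clay: σ_v = 18.7×1.7 + 18×2.3 = 73.19 kPa.
Pore pressure: u = 9.81×(4 − 0.52) = 34.139 kPa.
Initial effective stress: σ'_0 = σ_v − u = 73.19 − 34.139 = 39.051 kPa.
Final effective stress: σ'_f = 39.051 + 39.4 = 78.451 kPa.
σ'_f = 78.451 ≤ σ'_p = 97.2 kPa, so the clay remains overconsolidated and only the recompression index applies:
S_c = C_r·H/(1+e₀)·log₁₀(σ'_f/σ'_0) = 0.023×4.6/2.19×log₁₀(78.451/39.051)
    = 0.048311 × 0.30297 = 0.01464 m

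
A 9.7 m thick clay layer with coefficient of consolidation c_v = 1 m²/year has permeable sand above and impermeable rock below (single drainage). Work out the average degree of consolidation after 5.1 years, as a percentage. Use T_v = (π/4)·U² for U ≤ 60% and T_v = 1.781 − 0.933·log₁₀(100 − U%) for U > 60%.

U ≈ 26.3 %

Drainage path length: H_d = H = 9.7 m (single drainage).
T_v = c_v·t/H_d² = 1×5.1/9.7² = 0.054203.
T_v = 0.054203 corresponds to the U ≤ 60% branch:
U = √(4T_v/π) = 0.2627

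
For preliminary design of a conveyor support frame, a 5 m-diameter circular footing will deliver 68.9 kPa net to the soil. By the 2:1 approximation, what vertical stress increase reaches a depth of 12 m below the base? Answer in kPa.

Δσ_z ≈ 5.96 kPa

By the 2:1 method the load spreads at 1 horizontal : 2 vertical, so at depth z the loaded area has grown by z in each plan dimension:
Δσ ≈ qD²/(D+z)² = 68.9×5²/(5+12)² = 5.9602 kPa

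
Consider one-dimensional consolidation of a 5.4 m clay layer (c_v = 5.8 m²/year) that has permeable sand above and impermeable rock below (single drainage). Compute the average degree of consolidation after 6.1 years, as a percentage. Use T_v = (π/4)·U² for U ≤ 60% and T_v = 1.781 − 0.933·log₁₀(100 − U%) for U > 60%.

Drainage path length: H_d = H = 5.4 m (single drainage).
T_v = c_v·t/H_d² = 5.8×6.1/5.4² = 1.2133.
T_v = 1.2133 corresponds to the U > 60% branch:
U = 1 − 10^((1.781 − T_v)/0.933)/100 = 0.9594

U ≈ 95.9 %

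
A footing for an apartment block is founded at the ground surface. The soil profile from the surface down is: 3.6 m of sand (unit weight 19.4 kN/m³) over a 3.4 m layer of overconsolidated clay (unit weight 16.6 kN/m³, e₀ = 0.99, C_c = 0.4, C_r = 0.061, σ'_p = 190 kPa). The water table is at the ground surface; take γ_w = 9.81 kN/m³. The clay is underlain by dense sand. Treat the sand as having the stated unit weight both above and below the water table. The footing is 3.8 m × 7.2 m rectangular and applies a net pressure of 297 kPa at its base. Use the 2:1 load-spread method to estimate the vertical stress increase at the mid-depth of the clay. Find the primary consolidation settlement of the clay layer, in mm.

Mid-depth of clay below the ground surface: z = 3.6 + 3.4/2 = 5.3 m.
Total vertical stress at mid-clay: σ_v = 19.4×3.6 + 16.6×1.7 = 98.06 kPa.
Pore pressure: u = 9.81×(5.3 − 0) = 51.993 kPa.
Initial effective stress: σ'_0 = σ_v − u = 98.06 − 51.993 = 46.067 kPa.
Stress increase at mid-clay by the 2:1 spreading method:
Δσ = qBL/((B+z)(L+z)) = 297×3.8×7.2/((3.8+5.3)(7.2+5.3)) = 71.437 kPa
Final effective stress: σ'_f = 46.067 + 71.437 = 117.5 kPa.
σ'_f = 117.5 ≤ σ'_p = 190 kPa, so the clay remains overconsolidated and only the recompression index applies:
S_c = C_r·H/(1+e₀)·log₁₀(σ'_f/σ'_0) = 0.061×3.4/1.99×log₁₀(117.5/46.067)
    = 0.10422 × 0.40665 = 0.04238 m

S_c ≈ 42.4 mm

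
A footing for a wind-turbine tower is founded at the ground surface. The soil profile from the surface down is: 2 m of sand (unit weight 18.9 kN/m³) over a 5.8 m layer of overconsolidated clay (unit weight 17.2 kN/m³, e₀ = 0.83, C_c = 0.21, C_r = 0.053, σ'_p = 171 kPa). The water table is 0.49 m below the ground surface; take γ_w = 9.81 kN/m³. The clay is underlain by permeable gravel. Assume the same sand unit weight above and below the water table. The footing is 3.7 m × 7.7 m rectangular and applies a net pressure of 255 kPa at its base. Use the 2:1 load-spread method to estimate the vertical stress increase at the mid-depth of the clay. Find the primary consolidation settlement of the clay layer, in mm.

S_c ≈ 67.1 mm

Mid-depth of clay below the ground surface: z = 2 + 5.8/2 = 4.9 m.
Total vertical stress at mid-clay: σ_v = 18.9×2 + 17.2×2.9 = 87.68 kPa.
Pore pressure: u = 9.81×(4.9 − 0.49) = 43.262 kPa.
Initial effective stress: σ'_0 = σ_v − u = 87.68 − 43.262 = 44.418 kPa.
Stress increase at mid-clay by the 2:1 spreading method:
Δσ = qBL/((B+z)(L+z)) = 255×3.7×7.7/((3.7+4.9)(7.7+4.9)) = 67.045 kPa
Final effective stress: σ'_f = 44.418 + 67.045 = 111.46 kPa.
σ'_f = 111.46 ≤ σ'_p = 171 kPa, so the clay remains overconsolidated and only the recompression index applies:
S_c = C_r·H/(1+e₀)·log₁₀(σ'_f/σ'_0) = 0.053×5.8/1.83×log₁₀(111.46/44.418)
    = 0.16798 × 0.39956 = 0.06712 m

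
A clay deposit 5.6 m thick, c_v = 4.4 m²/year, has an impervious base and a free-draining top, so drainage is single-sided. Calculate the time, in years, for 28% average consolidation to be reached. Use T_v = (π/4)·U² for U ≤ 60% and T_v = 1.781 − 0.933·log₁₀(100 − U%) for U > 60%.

t ≈ 0.439 years

Drainage path length: H_d = H = 5.6 m (single drainage).
U ≤ 60%: T_v = (π/4)·U² = (π/4)×0.28² = 0.061575.
t = T_v·H_d²/c_v = 0.061575×5.6²/4.4 = 0.4389 years.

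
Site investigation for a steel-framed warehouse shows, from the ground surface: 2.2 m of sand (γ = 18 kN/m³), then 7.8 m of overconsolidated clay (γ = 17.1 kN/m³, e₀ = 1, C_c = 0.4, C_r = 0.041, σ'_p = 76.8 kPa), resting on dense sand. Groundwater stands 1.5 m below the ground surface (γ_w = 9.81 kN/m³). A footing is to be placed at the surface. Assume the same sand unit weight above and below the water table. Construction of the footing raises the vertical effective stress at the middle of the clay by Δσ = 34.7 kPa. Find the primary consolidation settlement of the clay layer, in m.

S_c ≈ 0.166 m

Mid-depth of clay below the ground surface: z = 2.2 + 7.8/2 = 6.1 m.
Total vertical stress at mid-clay: σ_v = 18×2.2 + 17.1×3.9 = 106.29 kPa.
Pore pressure: u = 9.81×(6.1 − 1.5) = 45.126 kPa.
Initial effective stress: σ'_0 = σ_v − u = 106.29 − 45.126 = 61.164 kPa.
Final effective stress: σ'_f = 61.164 + 34.7 = 95.864 kPa.
σ'_f = 95.864 > σ'_p = 76.8 kPa, so the stress path crosses the preconsolidation pressure — recompression up to σ'_p, then virgin compression beyond:
S_c = H/(1+e₀)·[C_r·log₁₀(σ'_p/σ'_0) + C_c·log₁₀(σ'_f/σ'_p)]
    = 7.8/2 × [0.041×log₁₀(76.8/61.164) + 0.4×log₁₀(95.864/76.8)]
    = 3.9 × [0.0040535 + 0.038518] = 0.166 m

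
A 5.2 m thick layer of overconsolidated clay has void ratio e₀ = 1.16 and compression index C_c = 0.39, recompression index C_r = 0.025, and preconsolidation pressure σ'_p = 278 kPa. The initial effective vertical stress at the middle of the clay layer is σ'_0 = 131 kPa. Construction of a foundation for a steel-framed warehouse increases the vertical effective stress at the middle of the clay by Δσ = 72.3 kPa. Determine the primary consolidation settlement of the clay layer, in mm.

Final effective stress: σ'_f = 131 + 72.3 = 203.3 kPa.
σ'_f = 203.3 ≤ σ'_p = 278 kPa, so the clay remains overconsolidated and only the recompression index applies:
S_c = C_r·H/(1+e₀)·log₁₀(σ'_f/σ'_0) = 0.025×5.2/2.16×log₁₀(203.3/131)
    = 0.060185 × 0.19087 = 0.01149 m

S_c ≈ 11.5 mm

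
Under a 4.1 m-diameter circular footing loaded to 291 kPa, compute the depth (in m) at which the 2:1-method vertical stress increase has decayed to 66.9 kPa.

z ≈ 4.45 m

2:1 spreading — at depth z the loaded area has grown by z in each plan dimension:
qD²/(D+z)² = Δσ_z ⇒ z = D(√(q/Δσ_z) − 1) = 4.1×(√(291/66.9) − 1) = 4.451 m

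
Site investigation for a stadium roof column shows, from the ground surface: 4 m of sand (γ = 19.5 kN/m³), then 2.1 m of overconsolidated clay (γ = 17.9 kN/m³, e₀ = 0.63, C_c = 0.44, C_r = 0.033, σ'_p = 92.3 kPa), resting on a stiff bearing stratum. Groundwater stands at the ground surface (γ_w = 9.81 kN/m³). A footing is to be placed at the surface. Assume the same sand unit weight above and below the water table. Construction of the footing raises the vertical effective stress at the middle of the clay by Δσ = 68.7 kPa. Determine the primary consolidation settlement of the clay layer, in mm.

S_c ≈ 68.5 mm

Mid-depth of clay below the ground surface: z = 4 + 2.1/2 = 5.05 m.
Total vertical stress at mid-clay: σ_v = 19.5×4 + 17.9×1.05 = 96.795 kPa.
Pore pressure: u = 9.81×(5.05 − 0) = 49.541 kPa.
Initial effective stress: σ'_0 = σ_v − u = 96.795 − 49.541 = 47.254 kPa.
Final effective stress: σ'_f = 47.254 + 68.7 = 115.95 kPa.
σ'_f = 115.95 > σ'_p = 92.3 kPa, so the stress path crosses the preconsolidation pressure — recompression up to σ'_p, then virgin compression beyond:
S_c = H/(1+e₀)·[C_r·log₁₀(σ'_p/σ'_0) + C_c·log₁₀(σ'_f/σ'_p)]
    = 2.1/1.63 × [0.033×log₁₀(92.3/47.254) + 0.44×log₁₀(115.95/92.3)]
    = 1.2883 × [0.0095952 + 0.04359] = 0.06852 m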